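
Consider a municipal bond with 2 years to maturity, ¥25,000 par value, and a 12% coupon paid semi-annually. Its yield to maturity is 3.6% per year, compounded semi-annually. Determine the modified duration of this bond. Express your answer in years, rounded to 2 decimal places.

1.82 years

Periodic yield y = 0.018. First find Macaulay duration:
  t   CF        PV=CF/(1+0.018)^t    t·PV
  1     1,500.00     1,473.4774     1,473.4774
  2     1,500.00     1,447.4238     2,894.8476
  3     1,500.00     1,421.8308     4,265.4925
  4    26,500.00    24,674.8637    98,699.4547
  Σ                 29,017.5957   107,333.2721
P = 29,017.5957; Macaulay duration = 107,333.2721 / 29,017.5957 = 3.69890 half-year periods = 1.84945 years.
Modified duration = D_Mac / (1 + y) = 1.84945 / 1.018 = 1.81675 years.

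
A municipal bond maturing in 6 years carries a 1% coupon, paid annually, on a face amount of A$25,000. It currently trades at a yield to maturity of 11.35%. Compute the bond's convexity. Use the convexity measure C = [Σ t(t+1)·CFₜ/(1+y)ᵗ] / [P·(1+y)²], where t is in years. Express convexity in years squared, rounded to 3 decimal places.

32.337

With y = 0.1135:
  t   CF        PV=CF/(1+0.1135)^t    t·PV        t(t+1)·PV
  1       250.00       224.5173       224.5173         449.0346
  2       250.00       201.6321       403.2641       1,209.7923
  3       250.00       181.0795       543.2386       2,172.9543
  4       250.00       162.6219       650.4877       3,252.4387
  5       250.00       146.0457       730.2287       4,381.3723
  6    25,250.00    13,247.0768    79,482.4608     556,377.2257
  Σ                 14,162.9733    82,034.1972     567,842.8179
P = 14,162.9733.
Convexity = Σ t(t+1)·PV / [P·(1+y)²] = 567,842.8179 / (14,162.9733 × 1.239882) = 32.33652.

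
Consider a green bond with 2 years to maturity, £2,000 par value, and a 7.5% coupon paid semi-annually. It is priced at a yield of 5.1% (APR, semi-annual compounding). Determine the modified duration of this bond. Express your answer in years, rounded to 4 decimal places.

Periodic yield y = 0.0255. First find Macaulay duration:
  t   CF        PV=CF/(1+0.0255)^t    t·PV
  1        75.00        73.1351        73.1351
  2        75.00        71.3165       142.6330
  3        75.00        69.5431       208.6294
  4     2,075.00     1,876.1841     7,504.7362
  Σ                  2,090.1787     7,929.1337
P = 2,090.1787; Macaulay duration = 7,929.1337 / 2,090.1787 = 3.79352 half-year periods = 1.89676 years.
Modified duration = D_Mac / (1 + y) = 1.89676 / 1.0255 = 1.84960 years.

1.8496 years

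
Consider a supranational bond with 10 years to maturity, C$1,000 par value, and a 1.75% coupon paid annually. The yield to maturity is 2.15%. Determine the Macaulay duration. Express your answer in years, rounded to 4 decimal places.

Periodic yield y = 0.0215. Discount each cash flow and weight by its year:
  t   CF        PV=CF/(1+0.0215)^t    t·PV
  1        17.50        17.1317        17.1317
  2        17.50        16.7711        33.5422
  3        17.50        16.4181        49.2543
  4        17.50        16.0725        64.2902
  5        17.50        15.7343        78.6713
  6        17.50        15.4031        92.4185
  7        17.50        15.0789       105.5522
  8        17.50        14.7615       118.0922
  9        17.50        14.4508       130.0574
  10    1,017.50       822.5280     8,225.2803
  Σ                    964.3500     8,914.2903
Price P = Σ PV = 964.3500.
Macaulay duration = Σ(t·PV) / P = 8,914.2903 / 964.3500 = 9.24383 years.

9.2438 years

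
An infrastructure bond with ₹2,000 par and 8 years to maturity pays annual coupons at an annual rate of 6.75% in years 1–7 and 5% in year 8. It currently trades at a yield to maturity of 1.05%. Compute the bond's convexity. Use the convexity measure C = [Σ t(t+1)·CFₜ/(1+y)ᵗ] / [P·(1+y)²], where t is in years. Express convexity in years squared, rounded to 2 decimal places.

With y = 0.0105:
  t   CF        PV=CF/(1+0.0105)^t    t·PV        t(t+1)·PV
  1       135.00       133.5972       133.5972         267.1945
  2       135.00       132.2090       264.4181         793.2542
  3       135.00       130.8353       392.5058       1,570.0232
  4       135.00       129.4758       517.9031       2,589.5154
  5       135.00       128.1304       640.6520       3,843.9120
  6       135.00       126.7990       760.7941       5,325.5584
  7       135.00       125.4815       878.3702       7,026.9614
  8     2,100.00     1,931.6514    15,453.2112     139,078.9004
  Σ                  2,838.1796    19,041.4516     160,495.3194
P = 2,838.1796.
Convexity = Σ t(t+1)·PV / [P·(1+y)²] = 160,495.3194 / (2,838.1796 × 1.021110) = 55.37961.

55.38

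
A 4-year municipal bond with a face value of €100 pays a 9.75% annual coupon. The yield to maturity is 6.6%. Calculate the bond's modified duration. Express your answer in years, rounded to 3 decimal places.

Periodic yield y = 0.066. First find Macaulay duration:
  t   CF        PV=CF/(1+0.066)^t    t·PV
  1         9.75         9.1463         9.1463
  2         9.75         8.5801        17.1601
  3         9.75         8.0488        24.1465
  4       109.75        84.9915       339.9662
  Σ                    110.7668       390.4191
P = 110.7668; Macaulay duration = 390.4191 / 110.7668 = 3.52470 years.
Modified duration = D_Mac / (1 + y) = 3.52470 / 1.066 = 3.30647 years.

3.306 years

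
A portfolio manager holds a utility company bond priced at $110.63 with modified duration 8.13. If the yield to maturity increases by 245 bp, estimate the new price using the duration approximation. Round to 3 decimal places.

$88.594

Duration approximation: ΔP/P ≈ -D_mod · Δy = -8.13 × (+0.0245) = -0.199185.
New price ≈ 110.63 × (1 - 0.199185) = 88.59416345.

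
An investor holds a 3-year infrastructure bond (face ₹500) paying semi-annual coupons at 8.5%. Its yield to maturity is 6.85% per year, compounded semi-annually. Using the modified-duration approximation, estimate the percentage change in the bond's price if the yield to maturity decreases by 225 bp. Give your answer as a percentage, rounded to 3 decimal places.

Periodic yield y = 0.03425. Modified duration first:
  t   CF        PV=CF/(1+0.03425)^t    t·PV
  1        21.25        20.5463        20.5463
  2        21.25        19.8659        39.7318
  3        21.25        19.2080        57.6240
  4        21.25        18.5719        74.2877
  5        21.25        17.9569        89.7845
  6       521.25       425.8855     2,555.3132
  Σ                    522.0345     2,837.2875
P = 522.0345; D_Mac = 5.43506 half-year periods = 2.71753 yrs; D_mod = 2.71753/(1+0.03425) = 2.62754 yrs.
ΔP/P ≈ -D_mod · Δy = -2.62754 × (-0.0225) = +0.059120 = +5.9120%.

+5.912%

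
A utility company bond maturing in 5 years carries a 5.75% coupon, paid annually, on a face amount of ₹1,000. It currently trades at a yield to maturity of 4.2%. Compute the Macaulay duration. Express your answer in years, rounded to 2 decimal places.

4.50 years

Periodic yield y = 0.042. Discount each cash flow and weight by its year:
  t   CF        PV=CF/(1+0.042)^t    t·PV
  1        57.50        55.1823        55.1823
  2        57.50        52.9581       105.9162
  3        57.50        50.8235       152.4705
  4        57.50        48.7750       195.0999
  5     1,057.50       860.8783     4,304.3917
  Σ                  1,068.6173     4,813.0606
Price P = Σ PV = 1,068.6173.
Macaulay duration = Σ(t·PV) / P = 4,813.0606 / 1,068.6173 = 4.50401 years.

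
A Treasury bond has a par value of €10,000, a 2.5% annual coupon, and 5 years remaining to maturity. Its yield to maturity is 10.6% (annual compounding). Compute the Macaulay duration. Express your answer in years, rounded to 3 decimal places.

Periodic yield y = 0.106. Discount each cash flow and weight by its year:
  t   CF        PV=CF/(1+0.106)^t    t·PV
  1       250.00       226.0398       226.0398
  2       250.00       204.3759       408.7519
  3       250.00       184.7884       554.3651
  4       250.00       167.0781       668.3124
  5    10,250.00     6,193.6724    30,968.3620
  Σ                  6,975.9546    32,825.8311
Price P = Σ PV = 6,975.9546.
Macaulay duration = Σ(t·PV) / P = 32,825.8311 / 6,975.9546 = 4.70557 years.

4.706 years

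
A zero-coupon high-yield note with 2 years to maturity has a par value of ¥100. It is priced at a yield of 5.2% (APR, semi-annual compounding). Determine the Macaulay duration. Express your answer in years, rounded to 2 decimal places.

A zero-coupon bond has a single cash flow at maturity, so its Macaulay duration equals its maturity: 2 years.
(Equivalently: 4 semi-annual periods ÷ 2 = 2 years.)

2.00 years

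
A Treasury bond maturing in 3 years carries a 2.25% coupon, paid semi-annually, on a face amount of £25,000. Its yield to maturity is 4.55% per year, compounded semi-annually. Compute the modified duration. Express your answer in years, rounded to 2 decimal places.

2.85 years

Periodic yield y = 0.02275. First find Macaulay duration:
  t   CF        PV=CF/(1+0.02275)^t    t·PV
  1       281.25       274.9939       274.9939
  2       281.25       268.8769       537.7539
  3       281.25       262.8961       788.6882
  4       281.25       257.0482     1,028.1928
  5       281.25       251.3304     1,256.6522
  6    25,281.25    22,089.2827   132,535.6965
  Σ                 23,404.4283   136,421.9774
P = 23,404.4283; Macaulay duration = 136,421.9774 / 23,404.4283 = 5.82890 half-year periods = 2.91445 years.
Modified duration = D_Mac / (1 + y) = 2.91445 / 1.02275 = 2.84962 years.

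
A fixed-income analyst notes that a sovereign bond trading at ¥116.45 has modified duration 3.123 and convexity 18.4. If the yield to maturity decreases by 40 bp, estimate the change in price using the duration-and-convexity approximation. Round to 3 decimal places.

+¥1.472

Duration effect: -D_mod·Δy = -3.123 × (-0.004) = +0.012492
Convexity effect: ½·C·(Δy)² = 0.5 × 18.4 × (-0.004)² = +0.0001472
ΔP/P ≈ +0.012492 + 0.0001472 = +0.0126392
ΔP ≈ 116.45 × (+0.0126392) = +1.47183484.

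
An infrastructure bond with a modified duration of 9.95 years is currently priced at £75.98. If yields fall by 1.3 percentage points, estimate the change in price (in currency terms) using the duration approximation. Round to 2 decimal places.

+£9.83

Duration approximation: ΔP/P ≈ -D_mod · Δy = -9.95 × (-0.013) = +0.129350.
ΔP ≈ 75.98 × (+0.129350) = +9.828013.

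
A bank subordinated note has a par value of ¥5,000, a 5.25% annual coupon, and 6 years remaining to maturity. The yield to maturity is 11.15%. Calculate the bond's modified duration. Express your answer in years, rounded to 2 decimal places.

Periodic yield y = 0.1115. First find Macaulay duration:
  t   CF        PV=CF/(1+0.1115)^t    t·PV
  1       262.50       236.1673       236.1673
  2       262.50       212.4762       424.9525
  3       262.50       191.1617       573.4851
  4       262.50       171.9853       687.9414
  5       262.50       154.7327       773.6633
  6     5,262.50     2,790.8424    16,745.0542
  Σ                  3,757.3657    19,441.2638
P = 3,757.3657; Macaulay duration = 19,441.2638 / 3,757.3657 = 5.17417 years.
Modified duration = D_Mac / (1 + y) = 5.17417 / 1.1115 = 4.65513 years.

4.66 years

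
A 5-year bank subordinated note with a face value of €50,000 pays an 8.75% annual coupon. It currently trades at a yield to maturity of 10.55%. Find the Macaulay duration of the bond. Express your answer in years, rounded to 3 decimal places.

4.229 years

Periodic yield y = 0.1055. Discount each cash flow and weight by its year:
  t   CF        PV=CF/(1+0.1055)^t    t·PV
  1     4,375.00     3,957.4853     3,957.4853
  2     4,375.00     3,579.8148     7,159.6297
  3     4,375.00     3,238.1862     9,714.5586
  4     4,375.00     2,929.1598    11,716.6393
  5    54,375.00    32,931.0467   164,655.2337
  Σ                 46,635.6929   197,203.5466
Price P = Σ PV = 46,635.6929.
Macaulay duration = Σ(t·PV) / P = 197,203.5466 / 46,635.6929 = 4.22860 years.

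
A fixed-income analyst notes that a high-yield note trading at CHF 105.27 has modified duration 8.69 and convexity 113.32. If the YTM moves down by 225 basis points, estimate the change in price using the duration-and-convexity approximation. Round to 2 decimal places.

Duration effect: -D_mod·Δy = -8.69 × (-0.0225) = +0.195525
Convexity effect: ½·C·(Δy)² = 0.5 × 113.32 × (-0.0225)² = +0.028684125
ΔP/P ≈ +0.195525 + 0.028684125 = +0.224209125
ΔP ≈ 105.27 × (+0.224209125) = +23.60249458875.

+CHF 23.60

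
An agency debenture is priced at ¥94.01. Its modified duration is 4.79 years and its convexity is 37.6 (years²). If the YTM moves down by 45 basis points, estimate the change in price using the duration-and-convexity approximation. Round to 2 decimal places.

Duration effect: -D_mod·Δy = -4.79 × (-0.0045) = +0.021555
Convexity effect: ½·C·(Δy)² = 0.5 × 37.6 × (-0.0045)² = +0.0003807
ΔP/P ≈ +0.021555 + 0.0003807 = +0.0219357
ΔP ≈ 94.01 × (+0.0219357) = +2.062175157.

+¥2.06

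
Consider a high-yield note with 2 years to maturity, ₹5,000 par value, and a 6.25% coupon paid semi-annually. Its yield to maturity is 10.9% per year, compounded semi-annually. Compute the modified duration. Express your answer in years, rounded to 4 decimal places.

Periodic yield y = 0.0545. First find Macaulay duration:
  t   CF        PV=CF/(1+0.0545)^t    t·PV
  1       156.25       148.1745       148.1745
  2       156.25       140.5163       281.0327
  3       156.25       133.2540       399.7620
  4     5,156.25     4,170.1111    16,680.4446
  Σ                  4,592.0560    17,509.4138
P = 4,592.0560; Macaulay duration = 17,509.4138 / 4,592.0560 = 3.81298 half-year periods = 1.90649 years.
Modified duration = D_Mac / (1 + y) = 1.90649 / 1.0545 = 1.80796 years.

1.8080 years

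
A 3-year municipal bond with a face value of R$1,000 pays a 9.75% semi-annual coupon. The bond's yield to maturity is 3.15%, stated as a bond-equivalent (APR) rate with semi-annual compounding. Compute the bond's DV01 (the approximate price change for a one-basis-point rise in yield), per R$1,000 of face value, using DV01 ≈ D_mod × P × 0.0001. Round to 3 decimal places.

Periodic yield y = 0.01575.
  t   CF        PV=CF/(1+0.01575)^t    t·PV
  1        48.75        47.9941        47.9941
  2        48.75        47.2499        94.4998
  3        48.75        46.5173       139.5518
  4        48.75        45.7960       183.1839
  5        48.75        45.0859       225.4294
  6     1,048.75       954.8848     5,729.3089
  Σ                  1,187.5279     6,419.9678
P = 1,187.5279; D_Mac = 5.40616 half-year periods = 2.70308 yrs; D_mod = 2.66117 yrs.
DV01 ≈ 2.66117 × 1,187.5279 × 0.0001 = 0.316021.

R$0.316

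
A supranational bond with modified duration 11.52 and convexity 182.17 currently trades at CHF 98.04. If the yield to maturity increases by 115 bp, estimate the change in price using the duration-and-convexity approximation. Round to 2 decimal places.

Duration effect: -D_mod·Δy = -11.52 × (+0.0115) = -0.132480
Convexity effect: ½·C·(Δy)² = 0.5 × 182.17 × (0.0115)² = +0.01204599125
ΔP/P ≈ -0.132480 + 0.01204599125 = -0.12043400875
ΔP ≈ 98.04 × (-0.12043400875) = -11.80735021785.

-CHF 11.81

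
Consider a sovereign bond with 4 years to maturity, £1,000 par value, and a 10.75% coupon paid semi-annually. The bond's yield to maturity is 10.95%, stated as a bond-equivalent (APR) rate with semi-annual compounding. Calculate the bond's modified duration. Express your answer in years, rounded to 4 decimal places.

Periodic yield y = 0.05475. First find Macaulay duration:
  t   CF        PV=CF/(1+0.05475)^t    t·PV
  1        53.75        50.9599        50.9599
  2        53.75        48.3147        96.6294
  3        53.75        45.8068       137.4204
  4        53.75        43.4291       173.7162
  5        53.75        41.1747       205.8737
  6        53.75        39.0374       234.2246
  7        53.75        37.0111       259.0775
  8     1,053.75       687.9254     5,503.4028
  Σ                    993.6591     6,661.3046
P = 993.6591; Macaulay duration = 6,661.3046 / 993.6591 = 6.70381 half-year periods = 3.35191 years.
Modified duration = D_Mac / (1 + y) = 3.35191 / 1.05475 = 3.17792 years.

3.1779 years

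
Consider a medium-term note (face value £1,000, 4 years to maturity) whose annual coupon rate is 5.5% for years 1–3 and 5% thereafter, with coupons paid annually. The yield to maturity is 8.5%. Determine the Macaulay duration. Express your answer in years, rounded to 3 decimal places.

Periodic yield y = 0.085. Discount each cash flow and weight by its year:
  t   CF        PV=CF/(1+0.085)^t    t·PV
  1        55.00        50.6912        50.6912
  2        55.00        46.7200        93.4401
  3        55.00        43.0599       129.1798
  4     1,050.00       757.6530     3,030.6120
  Σ                    898.1242     3,303.9232
Price P = Σ PV = 898.1242.
Macaulay duration = Σ(t·PV) / P = 3,303.9232 / 898.1242 = 3.67869 years.

3.679 years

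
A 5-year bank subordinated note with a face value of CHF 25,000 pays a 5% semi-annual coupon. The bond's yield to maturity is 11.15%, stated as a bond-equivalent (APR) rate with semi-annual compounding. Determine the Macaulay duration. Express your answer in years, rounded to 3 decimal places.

4.396 years

Periodic yield y = 0.05575. Discount each cash flow and weight by its period:
  t   CF        PV=CF/(1+0.05575)^t    t·PV
  1       625.00       591.9962       591.9962
  2       625.00       560.7352     1,121.4704
  3       625.00       531.1250     1,593.3750
  4       625.00       503.0784     2,012.3135
  5       625.00       476.5128     2,382.5640
  6       625.00       451.3500     2,708.1002
  7       625.00       427.5160     2,992.6121
  8       625.00       404.9406     3,239.5246
  9       625.00       383.5573     3,452.0153
  10   25,625.00    14,895.4275   148,954.2754
  Σ                 19,226.2390   169,048.2468
Price P = Σ PV = 19,226.2390.
Macaulay duration = Σ(t·PV) / P = 169,048.2468 / 19,226.2390 = 8.79258 half-year periods.
In years: 8.79258 / 2 = 4.39629 years.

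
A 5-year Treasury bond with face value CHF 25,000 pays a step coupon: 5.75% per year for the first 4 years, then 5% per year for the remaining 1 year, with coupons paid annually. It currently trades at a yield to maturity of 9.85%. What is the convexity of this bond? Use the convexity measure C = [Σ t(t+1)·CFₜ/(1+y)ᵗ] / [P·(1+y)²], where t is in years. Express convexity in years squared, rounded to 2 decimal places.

With y = 0.0985:
  t   CF        PV=CF/(1+0.0985)^t    t·PV        t(t+1)·PV
  1     1,437.50     1,308.6026     1,308.6026       2,617.2053
  2     1,437.50     1,191.2632     2,382.5264       7,147.5793
  3     1,437.50     1,084.4453     3,253.3360      13,013.3442
  4     1,437.50       987.2056     3,948.8224      19,744.1119
  5    26,250.00    16,410.7716    82,053.8581     492,323.1484
  Σ                 20,982.2884    92,947.1455     534,845.3890
P = 20,982.2884.
Convexity = Σ t(t+1)·PV / [P·(1+y)²] = 534,845.3890 / (20,982.2884 × 1.206702) = 21.12396.

21.12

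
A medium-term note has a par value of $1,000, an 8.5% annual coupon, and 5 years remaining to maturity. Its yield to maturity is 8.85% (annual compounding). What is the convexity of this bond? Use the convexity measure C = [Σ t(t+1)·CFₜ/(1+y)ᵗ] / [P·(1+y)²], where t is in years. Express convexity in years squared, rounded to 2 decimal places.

20.44

With y = 0.0885:
  t   CF        PV=CF/(1+0.0885)^t    t·PV        t(t+1)·PV
  1        85.00        78.0891        78.0891         156.1782
  2        85.00        71.7401       143.4802         430.4407
  3        85.00        65.9073       197.7219         790.8878
  4        85.00        60.5488       242.1950       1,210.9750
  5     1,085.00       710.0478     3,550.2389      21,301.4333
  Σ                    986.3331     4,211.7252      23,889.9150
P = 986.3331.
Convexity = Σ t(t+1)·PV / [P·(1+y)²] = 23,889.9150 / (986.3331 × 1.184832) = 20.44251.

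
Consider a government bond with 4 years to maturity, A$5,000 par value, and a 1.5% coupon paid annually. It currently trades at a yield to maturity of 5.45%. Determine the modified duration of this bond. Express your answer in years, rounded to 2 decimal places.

Periodic yield y = 0.0545. First find Macaulay duration:
  t   CF        PV=CF/(1+0.0545)^t    t·PV
  1        75.00        71.1238        71.1238
  2        75.00        67.4478       134.8957
  3        75.00        63.9619       191.8858
  4     5,075.00     4,104.4003    16,417.6012
  Σ                  4,306.9338    16,815.5064
P = 4,306.9338; Macaulay duration = 16,815.5064 / 4,306.9338 = 3.90429 years.
Modified duration = D_Mac / (1 + y) = 3.90429 / 1.0545 = 3.70250 years.

3.70 years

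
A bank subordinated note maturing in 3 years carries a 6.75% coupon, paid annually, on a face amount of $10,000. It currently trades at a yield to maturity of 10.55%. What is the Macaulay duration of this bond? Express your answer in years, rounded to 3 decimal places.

Periodic yield y = 0.1055. Discount each cash flow and weight by its year:
  t   CF        PV=CF/(1+0.1055)^t    t·PV
  1       675.00       610.5834       610.5834
  2       675.00       552.3143     1,104.6286
  3    10,675.00     7,901.1743    23,703.5229
  Σ                  9,064.0720    25,418.7350
Price P = Σ PV = 9,064.0720.
Macaulay duration = Σ(t·PV) / P = 25,418.7350 / 9,064.0720 = 2.80434 years.

2.804 years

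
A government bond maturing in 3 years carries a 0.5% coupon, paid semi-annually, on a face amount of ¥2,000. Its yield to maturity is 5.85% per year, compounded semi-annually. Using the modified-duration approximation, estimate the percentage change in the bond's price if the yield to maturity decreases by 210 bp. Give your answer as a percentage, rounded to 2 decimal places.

+6.08%

Periodic yield y = 0.02925. Modified duration first:
  t   CF        PV=CF/(1+0.02925)^t    t·PV
  1         5.00         4.8579         4.8579
  2         5.00         4.7199         9.4397
  3         5.00         4.5857        13.7572
  4         5.00         4.4554        17.8216
  5         5.00         4.3288        21.6439
  6     2,005.00     1,686.5108    10,119.0647
  Σ                  1,709.4584    10,186.5850
P = 1,709.4584; D_Mac = 5.95895 half-year periods = 2.97948 yrs; D_mod = 2.97948/(1+0.02925) = 2.89480 yrs.
ΔP/P ≈ -D_mod · Δy = -2.89480 × (-0.021) = +0.060791 = +6.0791%.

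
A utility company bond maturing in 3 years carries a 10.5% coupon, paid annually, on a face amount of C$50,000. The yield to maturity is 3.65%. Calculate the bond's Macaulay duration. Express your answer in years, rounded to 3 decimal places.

2.748 years

Periodic yield y = 0.0365. Discount each cash flow and weight by its year:
  t   CF        PV=CF/(1+0.0365)^t    t·PV
  1     5,250.00     5,065.1230     5,065.1230
  2     5,250.00     4,886.7564     9,773.5128
  3    55,250.00    49,616.2987   148,848.8960
  Σ                 59,568.1781   163,687.5318
Price P = Σ PV = 59,568.1781.
Macaulay duration = Σ(t·PV) / P = 163,687.5318 / 59,568.1781 = 2.74790 years.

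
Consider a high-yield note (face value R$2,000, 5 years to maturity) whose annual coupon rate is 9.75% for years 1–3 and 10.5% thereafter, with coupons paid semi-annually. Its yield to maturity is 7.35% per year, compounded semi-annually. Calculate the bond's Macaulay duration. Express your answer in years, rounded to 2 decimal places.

Periodic yield y = 0.03675. Discount each cash flow and weight by its period:
  t   CF        PV=CF/(1+0.03675)^t    t·PV
  1        97.50        94.0439        94.0439
  2        97.50        90.7103       181.4206
  3        97.50        87.4948       262.4845
  4        97.50        84.3934       337.5736
  5        97.50        81.4019       407.0094
  6        97.50        78.5164       471.0984
  7       105.00        81.5588       570.9118
  8       105.00        78.6678       629.3423
  9       105.00        75.8792       682.9131
  10    2,105.00     1,467.2755    14,672.7548
  Σ                  2,219.9420    18,309.5523
Price P = Σ PV = 2,219.9420.
Macaulay duration = Σ(t·PV) / P = 18,309.5523 / 2,219.9420 = 8.24776 half-year periods.
In years: 8.24776 / 2 = 4.12388 years.

4.12 years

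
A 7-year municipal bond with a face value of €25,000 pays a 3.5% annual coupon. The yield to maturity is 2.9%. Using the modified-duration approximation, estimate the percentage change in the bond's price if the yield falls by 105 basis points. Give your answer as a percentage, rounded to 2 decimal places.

Periodic yield y = 0.029. Modified duration first:
  t   CF        PV=CF/(1+0.029)^t    t·PV
  1       875.00       850.3401       850.3401
  2       875.00       826.3753     1,652.7505
  3       875.00       803.0858     2,409.2573
  4       875.00       780.4526     3,121.8106
  5       875.00       758.4574     3,792.2869
  6       875.00       737.0820     4,422.4920
  7    25,875.00    21,182.2815   148,275.9705
  Σ                 25,938.0747   164,524.9078
P = 25,938.0747; D_Mac = 6.34299 yrs; D_mod = 6.34299/(1+0.029) = 6.16423 yrs.
ΔP/P ≈ -D_mod · Δy = -6.16423 × (-0.0105) = +0.064724 = +6.4724%.

+6.47%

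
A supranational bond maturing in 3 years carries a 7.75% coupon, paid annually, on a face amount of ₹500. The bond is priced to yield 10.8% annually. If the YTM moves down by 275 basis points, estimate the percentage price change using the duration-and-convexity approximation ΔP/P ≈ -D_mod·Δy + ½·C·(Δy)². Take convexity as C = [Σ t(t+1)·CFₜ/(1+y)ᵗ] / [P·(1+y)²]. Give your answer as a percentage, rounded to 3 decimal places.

With y = 0.108:
  t   CF        PV=CF/(1+0.108)^t    t·PV        t(t+1)·PV
  1        38.75        34.9729        34.9729          69.9458
  2        38.75        31.5640        63.1280         189.3841
  3       538.75       396.0664     1,188.1992       4,752.7968
  Σ                    462.6033     1,286.3001       5,012.1267
P = 462.6033; D_Mac = 2.78057 yrs; D_mod = 2.50954 yrs; C = 8.82539.
Duration effect: -2.50954 × (-0.0275) = +0.069012
Convexity effect: 0.5 × 8.82539 × (-0.0275)² = +0.0033371
ΔP/P ≈ +0.069012 + 0.0033371 = +0.072349 = +7.2349%.

+7.235%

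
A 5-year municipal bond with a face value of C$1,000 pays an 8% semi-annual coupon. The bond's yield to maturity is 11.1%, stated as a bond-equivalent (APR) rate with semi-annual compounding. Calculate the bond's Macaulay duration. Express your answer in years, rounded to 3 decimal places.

Periodic yield y = 0.0555. Discount each cash flow and weight by its period:
  t   CF        PV=CF/(1+0.0555)^t    t·PV
  1        40.00        37.8967        37.8967
  2        40.00        35.9041        71.8081
  3        40.00        34.0162       102.0485
  4        40.00        32.2275       128.9101
  5        40.00        30.5330       152.6648
  6        40.00        28.9275       173.5649
  7        40.00        27.4064       191.8449
  8        40.00        25.9653       207.7228
  9        40.00        24.6000       221.4004
  10    1,040.00       605.9698     6,059.6978
  Σ                    883.4465     7,347.5589
Price P = Σ PV = 883.4465.
Macaulay duration = Σ(t·PV) / P = 7,347.5589 / 883.4465 = 8.31693 half-year periods.
In years: 8.31693 / 2 = 4.15846 years.

4.158 years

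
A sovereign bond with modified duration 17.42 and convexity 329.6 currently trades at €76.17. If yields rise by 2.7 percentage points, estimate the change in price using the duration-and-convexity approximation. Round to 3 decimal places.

Duration effect: -D_mod·Δy = -17.42 × (+0.027) = -0.470340
Convexity effect: ½·C·(Δy)² = 0.5 × 329.6 × (0.027)² = +0.1201392
ΔP/P ≈ -0.470340 + 0.1201392 = -0.3502008
ΔP ≈ 76.17 × (-0.3502008) = -26.674794936.

-€26.675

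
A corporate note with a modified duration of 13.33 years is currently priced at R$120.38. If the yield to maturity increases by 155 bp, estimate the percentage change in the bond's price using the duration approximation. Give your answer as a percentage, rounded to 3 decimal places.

-20.662%

Duration approximation: ΔP/P ≈ -D_mod · Δy = -13.33 × (+0.0155) = -0.206615.
As a percentage: -20.6615%.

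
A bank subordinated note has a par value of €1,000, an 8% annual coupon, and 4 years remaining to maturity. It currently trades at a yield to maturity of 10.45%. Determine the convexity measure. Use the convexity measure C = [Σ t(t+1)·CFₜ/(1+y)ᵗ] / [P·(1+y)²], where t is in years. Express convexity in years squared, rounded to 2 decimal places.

14.00

With y = 0.1045:
  t   CF        PV=CF/(1+0.1045)^t    t·PV        t(t+1)·PV
  1        80.00        72.4310        72.4310         144.8619
  2        80.00        65.5781       131.1561         393.4683
  3        80.00        59.3735       178.1206         712.4823
  4     1,080.00       725.7063     2,902.8251      14,514.1254
  Σ                    923.0888     3,284.5327      15,764.9379
P = 923.0888.
Convexity = Σ t(t+1)·PV / [P·(1+y)²] = 15,764.9379 / (923.0888 × 1.219920) = 13.99966.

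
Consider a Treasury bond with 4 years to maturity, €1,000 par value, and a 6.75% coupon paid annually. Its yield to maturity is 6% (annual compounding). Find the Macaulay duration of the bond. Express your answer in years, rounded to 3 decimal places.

Periodic yield y = 0.06. Discount each cash flow and weight by its year:
  t   CF        PV=CF/(1+0.06)^t    t·PV
  1        67.50        63.6792        63.6792
  2        67.50        60.0748       120.1495
  3        67.50        56.6743       170.0229
  4     1,067.50       845.5600     3,382.2399
  Σ                  1,025.9883     3,736.0916
Price P = Σ PV = 1,025.9883.
Macaulay duration = Σ(t·PV) / P = 3,736.0916 / 1,025.9883 = 3.64146 years.

3.641 years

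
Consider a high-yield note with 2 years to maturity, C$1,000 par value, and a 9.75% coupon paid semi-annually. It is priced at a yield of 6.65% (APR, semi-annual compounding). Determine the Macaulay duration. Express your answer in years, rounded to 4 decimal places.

1.8690 years

Periodic yield y = 0.03325. Discount each cash flow and weight by its period:
  t   CF        PV=CF/(1+0.03325)^t    t·PV
  1        48.75        47.1812        47.1812
  2        48.75        45.6629        91.3259
  3        48.75        44.1935       132.5805
  4     1,048.75       920.1324     3,680.5296
  Σ                  1,057.1700     3,951.6171
Price P = Σ PV = 1,057.1700.
Macaulay duration = Σ(t·PV) / P = 3,951.6171 / 1,057.1700 = 3.73792 half-year periods.
In years: 3.73792 / 2 = 1.86896 years.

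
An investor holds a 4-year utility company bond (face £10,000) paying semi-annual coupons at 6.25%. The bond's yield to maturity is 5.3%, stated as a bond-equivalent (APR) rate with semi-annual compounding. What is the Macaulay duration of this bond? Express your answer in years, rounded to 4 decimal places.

Periodic yield y = 0.0265. Discount each cash flow and weight by its period:
  t   CF        PV=CF/(1+0.0265)^t    t·PV
  1       312.50       304.4325       304.4325
  2       312.50       296.5733       593.1467
  3       312.50       288.9170       866.7511
  4       312.50       281.4584     1,125.8336
  5       312.50       274.1923     1,370.9615
  6       312.50       267.1138     1,602.6827
  7       312.50       260.2180     1,821.5260
  8    10,312.50     8,365.5083    66,924.0660
  Σ                 10,338.4137    74,609.4002
Price P = Σ PV = 10,338.4137.
Macaulay duration = Σ(t·PV) / P = 74,609.4002 / 10,338.4137 = 7.21672 half-year periods.
In years: 7.21672 / 2 = 3.60836 years.

3.6084 years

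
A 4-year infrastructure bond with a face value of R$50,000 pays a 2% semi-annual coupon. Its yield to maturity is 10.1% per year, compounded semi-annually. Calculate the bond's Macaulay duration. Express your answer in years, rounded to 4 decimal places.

Periodic yield y = 0.0505. Discount each cash flow and weight by its period:
  t   CF        PV=CF/(1+0.0505)^t    t·PV
  1       500.00       475.9638       475.9638
  2       500.00       453.0831       906.1663
  3       500.00       431.3024     1,293.9071
  4       500.00       410.5686     1,642.2746
  5       500.00       390.8316     1,954.1582
  6       500.00       372.0435     2,232.2607
  7       500.00       354.1584     2,479.1091
  8    50,500.00    34,050.4554   272,403.6429
  Σ                 36,938.4069   283,387.4827
Price P = Σ PV = 36,938.4069.
Macaulay duration = Σ(t·PV) / P = 283,387.4827 / 36,938.4069 = 7.67189 half-year periods.
In years: 7.67189 / 2 = 3.83595 years.

3.8359 years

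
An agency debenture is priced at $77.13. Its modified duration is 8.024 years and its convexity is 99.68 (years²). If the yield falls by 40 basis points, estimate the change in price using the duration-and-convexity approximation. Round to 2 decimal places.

Duration effect: -D_mod·Δy = -8.024 × (-0.004) = +0.032096
Convexity effect: ½·C·(Δy)² = 0.5 × 99.68 × (-0.004)² = +0.00079744
ΔP/P ≈ +0.032096 + 0.00079744 = +0.03289344
ΔP ≈ 77.13 × (+0.03289344) = +2.5370710272.

+$2.54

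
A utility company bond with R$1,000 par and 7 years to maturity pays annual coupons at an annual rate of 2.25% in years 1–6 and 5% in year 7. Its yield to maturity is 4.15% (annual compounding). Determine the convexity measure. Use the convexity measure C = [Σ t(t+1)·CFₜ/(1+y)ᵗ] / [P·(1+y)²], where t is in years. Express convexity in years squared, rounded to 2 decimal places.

47.06

With y = 0.0415:
  t   CF        PV=CF/(1+0.0415)^t    t·PV        t(t+1)·PV
  1        22.50        21.6035        21.6035          43.2069
  2        22.50        20.7426        41.4853         124.4558
  3        22.50        19.9161        59.7484         238.9934
  4        22.50        19.1225        76.4901         382.4507
  5        22.50        18.3606        91.8028         550.8171
  6        22.50        17.6290       105.7738         740.4166
  7     1,050.00       789.9041     5,529.3288      44,234.6307
  Σ                    907.2784     5,926.2327      46,314.9713
P = 907.2784.
Convexity = Σ t(t+1)·PV / [P·(1+y)²] = 46,314.9713 / (907.2784 × 1.084722) = 47.06112.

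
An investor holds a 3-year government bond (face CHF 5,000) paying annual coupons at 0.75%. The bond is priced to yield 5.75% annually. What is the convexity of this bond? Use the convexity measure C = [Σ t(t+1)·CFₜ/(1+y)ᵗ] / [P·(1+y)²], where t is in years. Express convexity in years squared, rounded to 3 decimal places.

With y = 0.0575:
  t   CF        PV=CF/(1+0.0575)^t    t·PV        t(t+1)·PV
  1        37.50        35.4610        35.4610          70.9220
  2        37.50        33.5329        67.0657         201.1971
  3     5,037.50     4,259.6501    12,778.9504      51,115.8017
  Σ                  4,328.6440    12,881.4771      51,387.9209
P = 4,328.6440.
Convexity = Σ t(t+1)·PV / [P·(1+y)²] = 51,387.9209 / (4,328.6440 × 1.118306) = 10.61569.

10.616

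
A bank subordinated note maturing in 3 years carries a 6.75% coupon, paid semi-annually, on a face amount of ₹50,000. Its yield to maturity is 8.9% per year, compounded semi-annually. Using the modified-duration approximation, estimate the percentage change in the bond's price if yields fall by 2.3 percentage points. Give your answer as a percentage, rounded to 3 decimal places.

+6.072%

Periodic yield y = 0.0445. Modified duration first:
  t   CF        PV=CF/(1+0.0445)^t    t·PV
  1     1,687.50     1,615.6056     1,615.6056
  2     1,687.50     1,546.7741     3,093.5482
  3     1,687.50     1,480.8752     4,442.6255
  4     1,687.50     1,417.7838     5,671.1351
  5     1,687.50     1,357.3804     6,786.9018
  6    51,687.50    39,804.7464   238,828.4782
  Σ                 47,223.1653   260,438.2944
P = 47,223.1653; D_Mac = 5.51505 half-year periods = 2.75753 yrs; D_mod = 2.75753/(1+0.0445) = 2.64004 yrs.
ΔP/P ≈ -D_mod · Δy = -2.64004 × (-0.023) = +0.060721 = +6.0721%.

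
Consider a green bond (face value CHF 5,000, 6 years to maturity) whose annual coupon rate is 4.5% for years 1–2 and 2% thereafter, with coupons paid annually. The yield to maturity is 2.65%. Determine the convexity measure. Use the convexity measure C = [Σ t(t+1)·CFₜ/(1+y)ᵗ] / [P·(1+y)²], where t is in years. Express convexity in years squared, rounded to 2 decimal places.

35.69

With y = 0.0265:
  t   CF        PV=CF/(1+0.0265)^t    t·PV        t(t+1)·PV
  1       225.00       219.1914       219.1914         438.3829
  2       225.00       213.5328       427.0656       1,281.1968
  3       100.00        92.4535       277.3604       1,109.4414
  4       100.00        90.0667       360.2667       1,801.3337
  5       100.00        87.7415       438.7077       2,632.2461
  6     5,100.00     4,359.2970    26,155.7817     183,090.4720
  Σ                  5,062.2829    27,878.3735     190,353.0729
P = 5,062.2829.
Convexity = Σ t(t+1)·PV / [P·(1+y)²] = 190,353.0729 / (5,062.2829 × 1.053702) = 35.68581.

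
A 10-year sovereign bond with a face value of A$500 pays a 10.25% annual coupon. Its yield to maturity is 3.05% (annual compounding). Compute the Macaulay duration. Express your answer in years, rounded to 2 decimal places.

Periodic yield y = 0.0305. Discount each cash flow and weight by its year:
  t   CF        PV=CF/(1+0.0305)^t    t·PV
  1        51.25        49.7331        49.7331
  2        51.25        48.2612        96.5223
  3        51.25        46.8328       140.4983
  4        51.25        45.4467       181.7866
  5        51.25        44.1016       220.5078
  6        51.25        42.7963       256.7776
  7        51.25        41.5296       290.7073
  8        51.25        40.3005       322.4036
  9        51.25        39.1077       351.9690
  10      551.25       408.1959     4,081.9590
  Σ                    806.3052     5,992.8647
Price P = Σ PV = 806.3052.
Macaulay duration = Σ(t·PV) / P = 5,992.8647 / 806.3052 = 7.43250 years.

7.43 years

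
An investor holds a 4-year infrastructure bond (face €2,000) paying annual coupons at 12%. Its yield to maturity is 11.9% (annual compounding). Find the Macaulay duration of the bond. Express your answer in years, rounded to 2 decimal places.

Periodic yield y = 0.119. Discount each cash flow and weight by its year:
  t   CF        PV=CF/(1+0.119)^t    t·PV
  1       240.00       214.4772       214.4772
  2       240.00       191.6686       383.3373
  3       240.00       171.2857       513.8570
  4     2,240.00     1,428.6560     5,714.6240
  Σ                  2,006.0875     6,826.2955
Price P = Σ PV = 2,006.0875.
Macaulay duration = Σ(t·PV) / P = 6,826.2955 / 2,006.0875 = 3.40279 years.

3.40 years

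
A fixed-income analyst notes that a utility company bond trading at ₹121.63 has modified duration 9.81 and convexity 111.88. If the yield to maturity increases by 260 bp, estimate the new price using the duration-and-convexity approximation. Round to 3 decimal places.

Duration effect: -D_mod·Δy = -9.81 × (+0.026) = -0.255060
Convexity effect: ½·C·(Δy)² = 0.5 × 111.88 × (0.026)² = +0.03781544
ΔP/P ≈ -0.255060 + 0.03781544 = -0.21724456
New price ≈ 121.63 × (1 - 0.21724456) = 95.2065441672.

₹95.207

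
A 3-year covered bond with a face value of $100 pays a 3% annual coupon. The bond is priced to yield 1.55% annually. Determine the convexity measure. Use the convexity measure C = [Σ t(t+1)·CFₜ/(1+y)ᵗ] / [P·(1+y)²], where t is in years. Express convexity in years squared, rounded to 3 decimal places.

With y = 0.0155:
  t   CF        PV=CF/(1+0.0155)^t    t·PV        t(t+1)·PV
  1         3.00         2.9542         2.9542           5.9084
  2         3.00         2.9091         5.8182          17.4547
  3       103.00        98.3552       295.0657       1,180.2627
  Σ                    104.2186       303.8381       1,203.6258
P = 104.2186.
Convexity = Σ t(t+1)·PV / [P·(1+y)²] = 1,203.6258 / (104.2186 × 1.031240) = 11.19919.

11.199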